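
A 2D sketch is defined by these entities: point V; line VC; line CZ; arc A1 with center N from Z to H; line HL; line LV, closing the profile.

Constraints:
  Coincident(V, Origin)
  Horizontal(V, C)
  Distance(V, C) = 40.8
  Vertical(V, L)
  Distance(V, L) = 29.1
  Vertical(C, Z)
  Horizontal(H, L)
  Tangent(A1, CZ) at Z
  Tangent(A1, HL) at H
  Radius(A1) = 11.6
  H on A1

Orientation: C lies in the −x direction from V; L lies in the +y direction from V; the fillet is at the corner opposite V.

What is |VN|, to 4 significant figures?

34.04

V is at the origin; VC is horizontal with |VC| = 40.8 and C on the −x side, so C = (-40.80, 0.000). V and L share the same x with |VL| = 29.1 and L on the +y side, so L = (0.000, 29.10). The virtual corner opposite V is at (-40.80, 29.10). The tangent condition forces NZ to be normal to CZ and tangency of A1 to HL means the radius NH is perpendicular to HL, with radius 11.6, so the center N sits 11.6 in from both sides at N = (-29.20, 17.50). Then |VN| = |N − V| = 34.04.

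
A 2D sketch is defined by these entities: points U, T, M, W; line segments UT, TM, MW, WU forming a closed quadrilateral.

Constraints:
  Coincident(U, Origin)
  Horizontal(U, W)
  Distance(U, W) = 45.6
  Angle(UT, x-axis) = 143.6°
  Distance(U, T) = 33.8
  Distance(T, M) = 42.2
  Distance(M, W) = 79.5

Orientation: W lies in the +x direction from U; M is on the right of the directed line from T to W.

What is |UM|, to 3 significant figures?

37.8

U is at the origin; UW is horizontal with |UW| = 45.6 and W in +x, so W = (45.6, 0). UT runs at 143.6° with |UT| = 33.8, so T = (-27.2, 20.1). M is determined by |TM| = 42.2 and |MW| = 79.5 together: it lies at the intersection of circle(T, 42.2) and circle(W, 79.5). With |TW| = 75.5, the foot of the radical line on TW is 7.70 from T and the perpendicular offset is √(42.2² − 7.70²) = 41.5. Taking the right-of-TW solution: M = (-30.8, -22.0).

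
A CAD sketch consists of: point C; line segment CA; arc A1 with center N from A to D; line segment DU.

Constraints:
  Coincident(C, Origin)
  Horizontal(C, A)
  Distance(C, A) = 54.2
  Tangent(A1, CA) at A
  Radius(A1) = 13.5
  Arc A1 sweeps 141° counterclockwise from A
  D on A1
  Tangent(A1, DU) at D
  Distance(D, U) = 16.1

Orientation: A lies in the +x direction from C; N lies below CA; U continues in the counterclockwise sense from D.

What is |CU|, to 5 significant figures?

67.480

C is at the origin; C and A share the same y with |CA| = 54.2 and A on the +x side, so A = (54.200, 0.0000). Since A1 is tangent to CA there, NA ⟂ CA, so N = A + (0, -13.5) = (54.200, -13.500). On A1, A sits at bearing 90° from N; a 141° counterclockwise sweep puts D at bearing 231°, so D = N + 13.5·(cos 231°, sin 231°) = (45.704, -23.991). The tangent condition forces ND to be normal to DU, so DU runs along (−sin 231°, cos 231°); with |DU| = 16.1, U = (58.216, -34.124). Then |CU| = |U − C| = 67.480.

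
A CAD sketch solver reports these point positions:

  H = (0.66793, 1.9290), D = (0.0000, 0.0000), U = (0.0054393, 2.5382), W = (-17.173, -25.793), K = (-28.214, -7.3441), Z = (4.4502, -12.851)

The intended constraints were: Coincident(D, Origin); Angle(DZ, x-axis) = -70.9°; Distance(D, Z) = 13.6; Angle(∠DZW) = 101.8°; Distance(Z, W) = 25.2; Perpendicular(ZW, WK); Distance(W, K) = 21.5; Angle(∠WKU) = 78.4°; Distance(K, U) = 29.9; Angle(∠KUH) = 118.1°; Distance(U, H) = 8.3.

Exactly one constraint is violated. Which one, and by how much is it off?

Distance(U, H) = 8.3 — off by 7.40.

D = (0.00, 0.00) ✓; DZ at -70.90° ✓; |DZ| = 13.60 ✓; ∠DZW = 101.8° ✓; |ZW| = 25.20 ✓; ∠(ZW, WK) = 90.00° ✓; |WK| = 21.50 ✓; ∠WKU = 78.40° ✓; |KU| = 29.90 ✓; ∠KUH = 118.1° ✓; |UH| = 0.9000 ✗.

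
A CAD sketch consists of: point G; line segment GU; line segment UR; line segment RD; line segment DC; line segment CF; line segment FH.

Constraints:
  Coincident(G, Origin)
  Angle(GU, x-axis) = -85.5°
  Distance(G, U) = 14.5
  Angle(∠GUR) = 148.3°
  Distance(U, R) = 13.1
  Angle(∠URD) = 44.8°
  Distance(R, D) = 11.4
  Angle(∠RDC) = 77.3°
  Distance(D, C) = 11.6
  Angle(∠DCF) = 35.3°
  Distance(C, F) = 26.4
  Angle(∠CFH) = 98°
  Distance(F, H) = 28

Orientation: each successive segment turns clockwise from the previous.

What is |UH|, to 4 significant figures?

38.96

∠DCF = 35.3° gives CF at -139.8° from the x-axis; with |CF| = 26.4, F = (-16.90, -31.29). ∠CFH = 98.0° gives FH at 138.2° from the x-axis; with |FH| = 28.0, H = (-37.78, -12.63). Then |UH| = |H − U| = 38.96.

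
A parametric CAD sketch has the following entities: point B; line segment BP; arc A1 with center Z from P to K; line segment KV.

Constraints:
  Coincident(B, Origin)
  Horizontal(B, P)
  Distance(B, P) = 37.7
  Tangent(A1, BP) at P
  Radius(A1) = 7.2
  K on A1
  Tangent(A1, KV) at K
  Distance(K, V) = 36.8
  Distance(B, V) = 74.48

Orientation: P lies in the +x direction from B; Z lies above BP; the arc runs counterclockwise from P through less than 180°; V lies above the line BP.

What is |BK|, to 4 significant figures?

42.74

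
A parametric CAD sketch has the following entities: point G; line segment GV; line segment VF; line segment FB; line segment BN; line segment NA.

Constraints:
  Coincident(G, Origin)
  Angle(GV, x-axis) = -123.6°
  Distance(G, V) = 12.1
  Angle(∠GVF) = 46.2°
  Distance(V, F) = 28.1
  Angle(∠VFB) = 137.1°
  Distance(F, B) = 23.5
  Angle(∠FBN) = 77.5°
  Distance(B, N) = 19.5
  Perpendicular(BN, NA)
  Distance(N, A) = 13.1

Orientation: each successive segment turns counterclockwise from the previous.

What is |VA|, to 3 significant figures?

27.2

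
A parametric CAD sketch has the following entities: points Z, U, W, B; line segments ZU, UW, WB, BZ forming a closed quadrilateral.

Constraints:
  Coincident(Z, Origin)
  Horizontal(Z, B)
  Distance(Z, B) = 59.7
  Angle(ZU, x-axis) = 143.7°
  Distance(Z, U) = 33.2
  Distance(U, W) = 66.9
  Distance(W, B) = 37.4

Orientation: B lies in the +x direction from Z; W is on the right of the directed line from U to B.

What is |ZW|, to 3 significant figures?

33.7

Checks: |UW| = 66.90 ✓; |WB| = 37.40 ✓.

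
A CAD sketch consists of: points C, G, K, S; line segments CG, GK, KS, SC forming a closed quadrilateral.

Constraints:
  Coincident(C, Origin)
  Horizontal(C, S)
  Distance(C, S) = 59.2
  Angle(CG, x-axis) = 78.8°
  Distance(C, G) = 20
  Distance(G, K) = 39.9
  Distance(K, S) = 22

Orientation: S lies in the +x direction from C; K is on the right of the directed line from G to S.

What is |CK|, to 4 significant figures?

37.37

Checks: |GK| = 39.90 ✓; |KS| = 22.00 ✓.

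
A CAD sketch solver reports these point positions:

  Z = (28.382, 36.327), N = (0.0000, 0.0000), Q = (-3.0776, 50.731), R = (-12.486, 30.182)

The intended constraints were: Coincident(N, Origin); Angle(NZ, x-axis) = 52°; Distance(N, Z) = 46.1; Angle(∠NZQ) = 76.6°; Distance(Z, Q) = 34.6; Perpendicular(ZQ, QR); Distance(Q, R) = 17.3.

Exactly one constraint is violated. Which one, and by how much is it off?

Distance(Q, R) = 17.3 — off by 5.30.

N = (0.00, 0.00) ✓; NZ at 52.00° ✓; |NZ| = 46.10 ✓; ∠NZQ = 76.60° ✓; |ZQ| = 34.60 ✓; ∠(ZQ, QR) = 90.00° ✓; |QR| = 22.60 ✗.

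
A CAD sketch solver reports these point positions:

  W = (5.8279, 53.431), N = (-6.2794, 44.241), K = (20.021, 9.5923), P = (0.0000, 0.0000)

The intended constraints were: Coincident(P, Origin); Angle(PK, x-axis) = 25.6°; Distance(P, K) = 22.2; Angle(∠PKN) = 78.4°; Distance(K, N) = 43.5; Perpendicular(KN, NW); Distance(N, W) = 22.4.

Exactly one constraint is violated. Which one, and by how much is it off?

Distance(N, W) = 22.4 — off by 7.20.

P = (0.00, 0.00) ✓; PK at 25.60° ✓; |PK| = 22.20 ✓; ∠PKN = 78.40° ✓; |KN| = 43.50 ✓; ∠(KN, NW) = 90.00° ✓; |NW| = 15.20 ✗.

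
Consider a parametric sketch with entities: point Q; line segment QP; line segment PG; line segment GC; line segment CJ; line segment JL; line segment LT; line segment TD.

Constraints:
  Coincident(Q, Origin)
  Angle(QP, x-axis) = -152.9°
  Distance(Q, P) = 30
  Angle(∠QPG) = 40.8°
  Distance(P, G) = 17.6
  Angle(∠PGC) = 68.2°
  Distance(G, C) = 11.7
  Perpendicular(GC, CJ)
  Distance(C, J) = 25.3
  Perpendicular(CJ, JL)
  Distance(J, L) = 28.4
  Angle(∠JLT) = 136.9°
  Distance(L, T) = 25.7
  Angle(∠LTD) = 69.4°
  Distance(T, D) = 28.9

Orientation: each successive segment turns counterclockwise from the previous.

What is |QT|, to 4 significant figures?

55.41

Q is at the origin; QP runs at -152.9° with length 30.0, so P = (-26.71, -13.67). ∠QPG = 40.8° gives PG at -13.70° from the x-axis; with |PG| = 17.6, G = (-9.607, -17.83). ∠PGC = 68.2° gives GC at 98.10° from the x-axis; with |GC| = 11.7, C = (-11.26, -6.251). GC ⟂ CJ, so CJ runs at -171.9°; with |CJ| = 25.3, J = (-36.30, -9.816). CJ is perpendicular to JL, so JL runs at -81.90°; with |JL| = 28.4, L = (-32.30, -37.93). ∠JLT = 136.9° gives LT at -38.80° from the x-axis; with |LT| = 25.7, T = (-12.27, -54.04). Then |QT| = |T − Q| = 55.41.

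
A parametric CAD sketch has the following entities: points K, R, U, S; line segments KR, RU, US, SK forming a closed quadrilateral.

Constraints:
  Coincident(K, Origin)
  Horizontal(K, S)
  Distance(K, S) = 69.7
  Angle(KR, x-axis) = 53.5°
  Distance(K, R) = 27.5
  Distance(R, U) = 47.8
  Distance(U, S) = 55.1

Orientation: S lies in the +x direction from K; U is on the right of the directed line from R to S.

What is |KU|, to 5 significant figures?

32.923

Checks: |RU| = 47.80 ✓; |US| = 55.10 ✓.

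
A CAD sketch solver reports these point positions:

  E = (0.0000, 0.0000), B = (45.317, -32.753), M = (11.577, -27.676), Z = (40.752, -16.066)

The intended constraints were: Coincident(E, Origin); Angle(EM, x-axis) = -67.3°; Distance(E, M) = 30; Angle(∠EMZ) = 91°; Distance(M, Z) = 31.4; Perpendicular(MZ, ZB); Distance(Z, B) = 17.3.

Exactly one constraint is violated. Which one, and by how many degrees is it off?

Perpendicular(MZ, ZB) — off by 6.40°.

E = (0.00, 0.00) ✓; EM at -67.30° ✓; |EM| = 30.00 ✓; ∠EMZ = 91.00° ✓; |MZ| = 31.40 ✓; ∠(MZ, ZB) = 96.40° ✗; |ZB| = 17.30 ✓.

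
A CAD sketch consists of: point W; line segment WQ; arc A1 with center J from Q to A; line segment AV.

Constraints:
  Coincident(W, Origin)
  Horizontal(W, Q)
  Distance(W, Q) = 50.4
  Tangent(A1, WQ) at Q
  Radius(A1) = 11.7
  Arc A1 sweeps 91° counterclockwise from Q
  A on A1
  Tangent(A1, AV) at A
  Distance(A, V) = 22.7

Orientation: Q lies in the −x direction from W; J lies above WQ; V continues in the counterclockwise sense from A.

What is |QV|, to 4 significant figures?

36.40

W is at the origin; W and Q share the same y with |WQ| = 50.4 and Q on the −x side, so Q = (-50.40, 0.000). Tangency of A1 to WQ means the radius JQ is perpendicular to WQ, so J = Q + (0, 11.7) = (-50.40, 11.70). On A1, Q sits at bearing -90° from J; a 91° counterclockwise sweep puts A at bearing 1°, so A = J + 11.7·(cos 1°, sin 1°) = (-38.70, 11.90). Since A1 is tangent to AV there, JA ⟂ AV, so AV runs along (−sin 1°, cos 1°); with |AV| = 22.7, V = (-39.10, 34.60). Then |QV| = |V − Q| = 36.40.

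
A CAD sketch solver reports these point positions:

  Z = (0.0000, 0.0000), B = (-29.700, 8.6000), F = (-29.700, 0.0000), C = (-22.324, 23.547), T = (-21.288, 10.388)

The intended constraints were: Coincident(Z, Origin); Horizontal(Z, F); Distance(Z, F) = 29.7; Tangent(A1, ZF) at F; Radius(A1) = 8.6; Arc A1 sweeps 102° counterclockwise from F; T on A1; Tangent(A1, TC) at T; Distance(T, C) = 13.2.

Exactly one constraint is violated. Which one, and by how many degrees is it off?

Tangent(A1, TC) at T — off by 7.50°.

Z = (0.00, 0.00) ✓; Z.y = 0.00, F.y = 0.00 ✓; |ZF| = 29.70 ✓; ∠(BF, FZ) = 90.00° ✓; |BF| = 8.600 ✓; bearing(B→T) − bearing(B→F) = 102.0° ✓; |BT| = 8.600 ✓; ∠(BT, TC) = 97.50° ✗; |TC| = 13.20 ✓.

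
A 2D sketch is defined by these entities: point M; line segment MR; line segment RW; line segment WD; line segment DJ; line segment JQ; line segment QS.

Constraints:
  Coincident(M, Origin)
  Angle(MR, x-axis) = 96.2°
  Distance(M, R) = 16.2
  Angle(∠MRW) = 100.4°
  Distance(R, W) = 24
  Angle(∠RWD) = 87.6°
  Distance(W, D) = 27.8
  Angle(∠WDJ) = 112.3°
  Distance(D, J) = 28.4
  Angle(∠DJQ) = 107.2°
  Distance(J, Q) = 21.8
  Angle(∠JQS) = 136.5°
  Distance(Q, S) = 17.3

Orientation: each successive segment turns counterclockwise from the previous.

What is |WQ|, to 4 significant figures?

45.66

M is at the origin; MR runs at 96.2° with length 16.2, so R = (-1.750, 16.11). ∠MRW = 100.4° gives RW at 175.8° from the x-axis; with |RW| = 24.0, W = (-25.69, 17.86). ∠RWD = 87.6° gives WD at -91.80° from the x-axis; with |WD| = 27.8, D = (-26.56, -9.923). ∠WDJ = 112.3° gives DJ at -24.10° from the x-axis; with |DJ| = 28.4, J = (-0.6339, -21.52). ∠DJQ = 107.2° gives JQ at 48.70° from the x-axis; with |JQ| = 21.8, Q = (13.75, -5.142). Then |WQ| = |Q − W| = 45.66.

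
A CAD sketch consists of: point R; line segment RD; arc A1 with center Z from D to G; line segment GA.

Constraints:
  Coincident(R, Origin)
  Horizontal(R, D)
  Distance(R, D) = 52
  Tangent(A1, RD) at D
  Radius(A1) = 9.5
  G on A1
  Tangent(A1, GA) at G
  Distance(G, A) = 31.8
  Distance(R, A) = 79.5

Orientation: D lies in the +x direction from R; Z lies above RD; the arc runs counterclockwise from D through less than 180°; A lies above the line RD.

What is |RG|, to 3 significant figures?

61.5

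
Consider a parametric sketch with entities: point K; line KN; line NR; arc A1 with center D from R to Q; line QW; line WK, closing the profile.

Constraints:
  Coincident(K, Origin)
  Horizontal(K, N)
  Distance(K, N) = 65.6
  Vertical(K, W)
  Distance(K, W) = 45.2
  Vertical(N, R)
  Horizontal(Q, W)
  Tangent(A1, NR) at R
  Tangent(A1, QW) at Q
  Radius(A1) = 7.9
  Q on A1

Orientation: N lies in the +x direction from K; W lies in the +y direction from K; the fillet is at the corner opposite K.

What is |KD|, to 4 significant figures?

68.71

KW is vertical with |KW| = 45.2 and W on the +y side, so W = (0.000, 45.20). The virtual corner opposite K is at (65.60, 45.20). Since A1 is tangent to NR there, DR ⟂ NR and since A1 is tangent to QW there, DQ ⟂ QW, with radius 7.9, so the center D sits 7.9 in from both sides at D = (57.70, 37.30). Then |KD| = |D − K| = 68.71.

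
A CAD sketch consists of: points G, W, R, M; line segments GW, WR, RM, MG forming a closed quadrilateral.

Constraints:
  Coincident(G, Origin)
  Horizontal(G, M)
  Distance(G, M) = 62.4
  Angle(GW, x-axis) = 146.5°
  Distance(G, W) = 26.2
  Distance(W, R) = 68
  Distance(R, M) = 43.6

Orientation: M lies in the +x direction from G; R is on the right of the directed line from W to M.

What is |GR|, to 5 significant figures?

42.082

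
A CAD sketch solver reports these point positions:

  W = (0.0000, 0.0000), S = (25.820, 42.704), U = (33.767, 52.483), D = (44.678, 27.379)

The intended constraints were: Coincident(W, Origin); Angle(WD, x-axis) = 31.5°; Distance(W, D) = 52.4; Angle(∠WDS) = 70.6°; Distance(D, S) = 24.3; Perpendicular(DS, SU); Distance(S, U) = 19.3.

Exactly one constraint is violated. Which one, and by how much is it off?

Distance(S, U) = 19.3 — off by 6.70.

W = (0.00, 0.00) ✓; WD at 31.50° ✓; |WD| = 52.40 ✓; ∠WDS = 70.60° ✓; |DS| = 24.30 ✓; ∠(DS, SU) = 90.00° ✓; |SU| = 12.60 ✗.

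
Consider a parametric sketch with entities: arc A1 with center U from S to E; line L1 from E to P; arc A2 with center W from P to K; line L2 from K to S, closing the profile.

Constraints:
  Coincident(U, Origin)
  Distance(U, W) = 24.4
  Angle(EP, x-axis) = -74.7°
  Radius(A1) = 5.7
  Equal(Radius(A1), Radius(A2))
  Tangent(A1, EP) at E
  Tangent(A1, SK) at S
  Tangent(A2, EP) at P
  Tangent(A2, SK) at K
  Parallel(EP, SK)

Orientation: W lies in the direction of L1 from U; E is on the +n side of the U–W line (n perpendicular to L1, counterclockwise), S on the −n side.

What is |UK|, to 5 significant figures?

25.057

The slot axis is L1's direction at -74.7°, so u = (cos -74.7°, sin -74.7°) = (0.26387, -0.96456) and n = (−sin -74.7°, cos -74.7°) = (0.96456, 0.26387). U is at the origin and W lies 24.4 along u from U, so W = 24.4·u = (6.4385, -23.535). Tangency of A1 to both parallel lines with radius 5.7 puts E and S at U ± 5.7·n: E = (5.4980, 1.5041), S = (-5.4980, -1.5041). Equal radii place P and K the same way about W: P = W + 5.7·n = (11.936, -22.031), K = W − 5.7·n = (0.94053, -25.039). Then |UK| = |K − U| = 25.057.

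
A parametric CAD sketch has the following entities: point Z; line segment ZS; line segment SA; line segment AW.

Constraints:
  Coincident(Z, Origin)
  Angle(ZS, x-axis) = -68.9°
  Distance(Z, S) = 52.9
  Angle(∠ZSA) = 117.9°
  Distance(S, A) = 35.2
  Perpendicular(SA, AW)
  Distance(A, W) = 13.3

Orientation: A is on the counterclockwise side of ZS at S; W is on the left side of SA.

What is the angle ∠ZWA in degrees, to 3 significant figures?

119°

∠ZSA = 117.9°, so SA runs at -68.9° + (180° − 117.9°) = -6.80° from the x-axis; with |SA| = 35.2, A = S + 35.2·(cos -6.80°, sin -6.80°) = (54.0, -53.5). SA is perpendicular to AW; with |AW| = 13.3 on the left of SA, W = A + 13.3·(0.118, 0.993) = (55.6, -40.3). Then cos ∠ZWA = WZ·WA / (|WZ||WA|), giving 119°.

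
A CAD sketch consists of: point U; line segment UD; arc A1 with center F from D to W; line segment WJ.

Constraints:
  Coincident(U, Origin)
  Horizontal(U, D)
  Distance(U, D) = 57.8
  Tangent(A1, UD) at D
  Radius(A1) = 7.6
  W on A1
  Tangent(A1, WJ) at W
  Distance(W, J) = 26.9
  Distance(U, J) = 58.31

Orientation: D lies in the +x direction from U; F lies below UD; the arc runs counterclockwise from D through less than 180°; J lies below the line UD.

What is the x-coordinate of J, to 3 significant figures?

47.6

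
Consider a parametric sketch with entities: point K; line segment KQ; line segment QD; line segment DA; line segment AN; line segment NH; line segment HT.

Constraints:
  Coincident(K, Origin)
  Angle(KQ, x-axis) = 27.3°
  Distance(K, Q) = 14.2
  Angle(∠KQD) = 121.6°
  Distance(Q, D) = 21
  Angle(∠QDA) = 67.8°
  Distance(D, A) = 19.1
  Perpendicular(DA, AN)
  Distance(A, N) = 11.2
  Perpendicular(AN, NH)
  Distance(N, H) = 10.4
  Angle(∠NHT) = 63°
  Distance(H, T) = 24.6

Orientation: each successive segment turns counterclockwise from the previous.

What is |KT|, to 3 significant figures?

32.5

AN ⟂ NH, so NH runs at 17.9°; with |NH| = 10.4, H = (9.36, 14.1). ∠NHT = 63.0° gives HT at 135° from the x-axis; with |HT| = 24.6, T = (-8.01, 31.5). Then |KT| = |T − K| = 32.5.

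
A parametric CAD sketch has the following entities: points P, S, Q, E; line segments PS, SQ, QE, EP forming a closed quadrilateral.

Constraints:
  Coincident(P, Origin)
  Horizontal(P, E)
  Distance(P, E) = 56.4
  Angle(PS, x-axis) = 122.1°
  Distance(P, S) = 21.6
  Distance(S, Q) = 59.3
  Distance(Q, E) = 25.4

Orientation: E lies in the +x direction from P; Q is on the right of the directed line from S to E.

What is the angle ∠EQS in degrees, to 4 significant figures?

105.0°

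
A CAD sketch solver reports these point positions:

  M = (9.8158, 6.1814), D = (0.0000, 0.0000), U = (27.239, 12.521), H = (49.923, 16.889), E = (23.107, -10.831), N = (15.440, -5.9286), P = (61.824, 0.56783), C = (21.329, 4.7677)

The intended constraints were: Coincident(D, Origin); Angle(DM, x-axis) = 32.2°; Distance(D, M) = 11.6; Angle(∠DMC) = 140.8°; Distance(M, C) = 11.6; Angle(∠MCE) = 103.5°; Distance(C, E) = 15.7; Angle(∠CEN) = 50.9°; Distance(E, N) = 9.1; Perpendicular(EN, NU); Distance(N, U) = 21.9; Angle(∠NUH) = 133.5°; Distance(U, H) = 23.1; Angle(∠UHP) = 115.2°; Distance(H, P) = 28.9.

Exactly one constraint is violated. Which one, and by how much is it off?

Distance(H, P) = 28.9 — off by 8.70.

D = (0.00, 0.00) ✓; DM at 32.20° ✓; |DM| = 11.60 ✓; ∠DMC = 140.8° ✓; |MC| = 11.60 ✓; ∠MCE = 103.5° ✓; |CE| = 15.70 ✓; ∠CEN = 50.90° ✓; |EN| = 9.100 ✓; ∠(EN, NU) = 90.00° ✓; |NU| = 21.90 ✓; ∠NUH = 133.5° ✓; |UH| = 23.10 ✓; ∠UHP = 115.2° ✓; |HP| = 20.20 ✗.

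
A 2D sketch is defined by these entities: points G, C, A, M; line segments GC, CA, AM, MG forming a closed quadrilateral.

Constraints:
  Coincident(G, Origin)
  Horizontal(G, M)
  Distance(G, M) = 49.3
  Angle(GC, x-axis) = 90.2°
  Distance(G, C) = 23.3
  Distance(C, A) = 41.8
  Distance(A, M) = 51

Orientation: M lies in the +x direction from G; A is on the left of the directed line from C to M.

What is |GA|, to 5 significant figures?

58.786

Checks: GC at 90.20° ✓; |CA| = 41.80 ✓; |AM| = 51.00 ✓.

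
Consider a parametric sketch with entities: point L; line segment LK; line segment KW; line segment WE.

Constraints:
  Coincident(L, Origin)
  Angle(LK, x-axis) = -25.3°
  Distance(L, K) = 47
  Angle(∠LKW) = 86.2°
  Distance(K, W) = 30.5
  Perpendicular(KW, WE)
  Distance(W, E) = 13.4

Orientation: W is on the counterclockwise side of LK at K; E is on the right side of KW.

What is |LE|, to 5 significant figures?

66.224

L is at the origin; LK runs at -25.3° with length 47.0, so K = 47.0·(cos -25.3°, sin -25.3°) = (42.492, -20.086). ∠LKW = 86.2°, so KW runs at -25.3° + (180° − 86.2°) = 68.500° from the x-axis; with |KW| = 30.5, W = K + 30.5·(cos 68.500°, sin 68.500°) = (53.670, 8.2919). KW is perpendicular to WE; with |WE| = 13.4 on the right of KW, E = W + 13.4·(0.93042, -0.36650) = (66.138, 3.3808). Then |LE| = |E − L| = 66.224.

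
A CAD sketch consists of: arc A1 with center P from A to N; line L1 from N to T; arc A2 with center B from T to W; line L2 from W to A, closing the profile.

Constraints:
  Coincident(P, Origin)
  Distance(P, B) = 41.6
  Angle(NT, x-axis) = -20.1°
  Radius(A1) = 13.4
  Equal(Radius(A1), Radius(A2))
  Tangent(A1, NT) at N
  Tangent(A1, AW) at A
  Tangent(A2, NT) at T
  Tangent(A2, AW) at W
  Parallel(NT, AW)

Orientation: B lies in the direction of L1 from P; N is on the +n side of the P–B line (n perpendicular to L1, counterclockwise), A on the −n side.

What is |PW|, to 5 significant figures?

43.705

Tangency of A1 to both parallel lines with radius 13.4 puts N and A at P ± 13.4·n: N = (4.6050, 12.584), A = (-4.6050, -12.584). Equal radii place T and W the same way about B: T = B + 13.4·n = (43.671, -1.7124), W = B − 13.4·n = (34.461, -26.880). Then |PW| = |W − P| = 43.705.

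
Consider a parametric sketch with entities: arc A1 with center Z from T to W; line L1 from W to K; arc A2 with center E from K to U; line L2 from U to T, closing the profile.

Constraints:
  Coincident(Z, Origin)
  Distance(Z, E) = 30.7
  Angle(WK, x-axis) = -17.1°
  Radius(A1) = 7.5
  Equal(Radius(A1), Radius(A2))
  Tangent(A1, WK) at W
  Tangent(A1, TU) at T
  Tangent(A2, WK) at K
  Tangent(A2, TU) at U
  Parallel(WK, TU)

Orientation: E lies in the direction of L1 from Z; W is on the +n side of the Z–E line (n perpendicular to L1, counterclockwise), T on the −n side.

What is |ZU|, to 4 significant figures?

31.60

The slot axis is L1's direction at -17.1°, so u = (cos -17.1°, sin -17.1°) = (0.9558, -0.2940) and n = (−sin -17.1°, cos -17.1°) = (0.2940, 0.9558). Z is at the origin and E lies 30.7 along u from Z, so E = 30.7·u = (29.34, -9.027). Tangency of A1 to both parallel lines with radius 7.5 puts W and T at Z ± 7.5·n: W = (2.205, 7.168), T = (-2.205, -7.168). Equal radii place K and U the same way about E: K = E + 7.5·n = (31.55, -1.859), U = E − 7.5·n = (27.14, -16.20). Then |ZU| = |U − Z| = 31.60.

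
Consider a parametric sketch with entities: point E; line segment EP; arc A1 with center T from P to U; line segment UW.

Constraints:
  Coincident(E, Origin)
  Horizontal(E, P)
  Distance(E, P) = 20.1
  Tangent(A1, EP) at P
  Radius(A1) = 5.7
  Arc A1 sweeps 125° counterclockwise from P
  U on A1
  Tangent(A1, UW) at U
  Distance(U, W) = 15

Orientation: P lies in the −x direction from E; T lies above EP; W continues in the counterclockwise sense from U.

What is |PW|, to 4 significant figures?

21.62

On A1, P sits at bearing -90° from T; a 125° counterclockwise sweep puts U at bearing 35°, so U = T + 5.7·(cos 35°, sin 35°) = (-15.43, 8.969). A1 meets UW tangentially, so TU is at right angles to UW, so UW runs along (−sin 35°, cos 35°); with |UW| = 15.0, W = (-24.03, 21.26). Then |PW| = |W − P| = 21.62.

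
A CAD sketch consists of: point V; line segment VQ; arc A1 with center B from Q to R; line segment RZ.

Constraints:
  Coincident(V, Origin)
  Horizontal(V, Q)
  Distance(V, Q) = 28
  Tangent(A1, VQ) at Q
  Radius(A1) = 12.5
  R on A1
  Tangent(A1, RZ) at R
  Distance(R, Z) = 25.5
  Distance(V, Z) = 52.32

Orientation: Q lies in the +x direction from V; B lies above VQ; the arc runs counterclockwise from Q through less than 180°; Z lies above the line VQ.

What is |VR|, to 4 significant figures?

43.06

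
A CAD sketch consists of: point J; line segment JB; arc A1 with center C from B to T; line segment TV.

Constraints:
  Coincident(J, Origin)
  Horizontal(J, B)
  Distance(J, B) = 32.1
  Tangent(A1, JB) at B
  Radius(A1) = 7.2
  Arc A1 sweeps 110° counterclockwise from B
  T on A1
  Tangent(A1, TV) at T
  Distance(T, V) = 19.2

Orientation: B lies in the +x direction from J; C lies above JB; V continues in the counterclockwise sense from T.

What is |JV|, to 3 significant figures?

42.6

J is at the origin; J and B share the same y with |JB| = 32.1 and B on the +x side, so B = (32.1, 0.00). A1 meets JB tangentially, so CB is at right angles to JB, so C = B + (0, 7.2) = (32.1, 7.20). On A1, B sits at bearing -90° from C; a 110° counterclockwise sweep puts T at bearing 20°, so T = C + 7.2·(cos 20°, sin 20°) = (38.9, 9.66). Tangency of A1 to TV means the radius CT is perpendicular to TV, so TV runs along (−sin 20°, cos 20°); with |TV| = 19.2, V = (32.3, 27.7). Then |JV| = |V − J| = 42.6.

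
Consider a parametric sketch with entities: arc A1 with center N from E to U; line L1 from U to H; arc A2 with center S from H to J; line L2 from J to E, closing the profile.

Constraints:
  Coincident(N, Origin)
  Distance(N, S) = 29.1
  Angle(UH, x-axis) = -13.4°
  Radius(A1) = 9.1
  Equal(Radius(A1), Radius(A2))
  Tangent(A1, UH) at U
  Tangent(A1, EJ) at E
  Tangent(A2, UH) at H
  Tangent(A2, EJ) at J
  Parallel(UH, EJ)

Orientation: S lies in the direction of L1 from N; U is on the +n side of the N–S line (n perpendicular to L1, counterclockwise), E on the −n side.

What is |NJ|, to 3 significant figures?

30.5

The slot axis is L1's direction at -13.4°, so u = (cos -13.4°, sin -13.4°) = (0.973, -0.232) and n = (−sin -13.4°, cos -13.4°) = (0.232, 0.973). N is at the origin and S lies 29.1 along u from N, so S = 29.1·u = (28.3, -6.74). Tangency of A1 to both parallel lines with radius 9.1 puts U and E at N ± 9.1·n: U = (2.11, 8.85), E = (-2.11, -8.85). Equal radii place H and J the same way about S: H = S + 9.1·n = (30.4, 2.11), J = S − 9.1·n = (26.2, -15.6). Then |NJ| = |J − N| = 30.5.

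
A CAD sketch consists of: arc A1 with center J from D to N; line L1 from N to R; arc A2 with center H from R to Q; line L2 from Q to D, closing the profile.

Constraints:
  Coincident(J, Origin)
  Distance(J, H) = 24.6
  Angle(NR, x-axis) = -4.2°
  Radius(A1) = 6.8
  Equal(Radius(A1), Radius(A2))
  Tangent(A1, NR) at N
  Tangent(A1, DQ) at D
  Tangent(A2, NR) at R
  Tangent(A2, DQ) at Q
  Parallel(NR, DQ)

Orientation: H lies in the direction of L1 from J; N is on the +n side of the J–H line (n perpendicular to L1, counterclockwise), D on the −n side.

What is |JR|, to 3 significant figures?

25.5

The slot axis is L1's direction at -4.2°, so u = (cos -4.2°, sin -4.2°) = (0.997, -0.0732) and n = (−sin -4.2°, cos -4.2°) = (0.0732, 0.997). J is at the origin and H lies 24.6 along u from J, so H = 24.6·u = (24.5, -1.80). Tangency of A1 to both parallel lines with radius 6.8 puts N and D at J ± 6.8·n: N = (0.498, 6.78), D = (-0.498, -6.78). Equal radii place R and Q the same way about H: R = H + 6.8·n = (25.0, 4.98), Q = H − 6.8·n = (24.0, -8.58). Then |JR| = |R − J| = 25.5.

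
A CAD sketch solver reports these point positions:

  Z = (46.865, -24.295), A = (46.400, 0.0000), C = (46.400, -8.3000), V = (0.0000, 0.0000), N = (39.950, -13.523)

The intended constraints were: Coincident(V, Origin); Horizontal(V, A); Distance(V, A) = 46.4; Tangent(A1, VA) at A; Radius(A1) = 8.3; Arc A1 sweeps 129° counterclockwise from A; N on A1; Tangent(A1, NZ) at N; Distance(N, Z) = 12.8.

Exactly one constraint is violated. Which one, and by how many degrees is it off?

Tangent(A1, NZ) at N — off by 6.30°.

V = (0.00, 0.00) ✓; V.y = 0.00, A.y = 0.00 ✓; |VA| = 46.40 ✓; ∠(CA, AV) = 90.00° ✓; |CA| = 8.300 ✓; bearing(C→N) − bearing(C→A) = 129.0° ✓; |CN| = 8.300 ✓; ∠(CN, NZ) = 96.30° ✗; |NZ| = 12.80 ✓.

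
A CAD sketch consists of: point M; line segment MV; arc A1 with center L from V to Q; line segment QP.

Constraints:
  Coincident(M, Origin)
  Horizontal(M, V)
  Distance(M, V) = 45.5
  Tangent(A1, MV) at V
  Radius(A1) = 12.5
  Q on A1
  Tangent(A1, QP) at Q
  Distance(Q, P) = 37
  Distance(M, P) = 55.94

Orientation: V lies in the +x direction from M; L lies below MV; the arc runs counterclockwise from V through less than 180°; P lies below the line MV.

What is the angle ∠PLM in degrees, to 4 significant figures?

80.28°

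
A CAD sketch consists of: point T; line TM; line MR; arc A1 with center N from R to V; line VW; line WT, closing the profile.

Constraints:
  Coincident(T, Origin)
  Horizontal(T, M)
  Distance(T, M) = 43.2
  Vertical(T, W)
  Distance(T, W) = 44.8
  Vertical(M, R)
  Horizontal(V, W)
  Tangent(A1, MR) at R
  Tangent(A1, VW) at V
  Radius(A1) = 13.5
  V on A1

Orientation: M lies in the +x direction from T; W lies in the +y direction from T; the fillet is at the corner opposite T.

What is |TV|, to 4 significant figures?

53.75

The virtual corner opposite T is at (43.20, 44.80). Since A1 is tangent to MR there, NR ⟂ MR and A1 meets VW tangentially, so NV is at right angles to VW, with radius 13.5, so the center N sits 13.5 in from both sides at N = (29.70, 31.30). That places the tangent points at R = (43.20, 31.30) on MR and V = (29.70, 44.80) on VW. Then |TV| = |V − T| = 53.75.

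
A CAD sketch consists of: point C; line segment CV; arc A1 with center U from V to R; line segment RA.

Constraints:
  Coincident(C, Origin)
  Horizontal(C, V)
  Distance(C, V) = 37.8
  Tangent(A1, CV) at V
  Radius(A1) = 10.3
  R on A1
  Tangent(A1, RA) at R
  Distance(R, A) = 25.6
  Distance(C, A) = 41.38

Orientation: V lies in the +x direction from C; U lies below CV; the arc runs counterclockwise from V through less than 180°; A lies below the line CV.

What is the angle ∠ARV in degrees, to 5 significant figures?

139.50°

Checks: ∠(UV, VC) = 90.00° ✓; |UV| = 10.30 ✓; |UR| = 10.30 ✓; ∠(UR, RA) = 90.00° ✓; |RA| = 25.60 ✓; |CA| = 41.38 ✓.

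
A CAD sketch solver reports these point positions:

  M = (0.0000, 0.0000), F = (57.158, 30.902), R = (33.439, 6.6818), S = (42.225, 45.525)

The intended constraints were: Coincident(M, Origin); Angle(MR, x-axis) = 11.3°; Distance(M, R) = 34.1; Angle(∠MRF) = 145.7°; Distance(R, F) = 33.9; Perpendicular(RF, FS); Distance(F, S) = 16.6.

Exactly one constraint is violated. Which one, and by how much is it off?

Distance(F, S) = 16.6 — off by 4.30.

M = (0.00, 0.00) ✓; MR at 11.30° ✓; |MR| = 34.10 ✓; ∠MRF = 145.7° ✓; |RF| = 33.90 ✓; ∠(RF, FS) = 90.00° ✓; |FS| = 20.90 ✗.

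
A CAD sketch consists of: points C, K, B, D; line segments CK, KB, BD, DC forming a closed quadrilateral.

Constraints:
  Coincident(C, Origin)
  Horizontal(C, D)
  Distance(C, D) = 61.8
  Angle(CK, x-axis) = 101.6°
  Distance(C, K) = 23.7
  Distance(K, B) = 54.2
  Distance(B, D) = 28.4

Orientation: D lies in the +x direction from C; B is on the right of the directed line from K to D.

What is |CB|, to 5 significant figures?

38.220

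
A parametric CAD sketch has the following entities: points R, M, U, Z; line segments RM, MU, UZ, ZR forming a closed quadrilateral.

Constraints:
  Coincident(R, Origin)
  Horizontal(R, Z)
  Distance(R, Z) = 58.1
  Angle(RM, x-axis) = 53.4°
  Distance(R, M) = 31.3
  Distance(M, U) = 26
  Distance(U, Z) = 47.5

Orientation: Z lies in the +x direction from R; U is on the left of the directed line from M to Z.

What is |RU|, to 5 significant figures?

57.069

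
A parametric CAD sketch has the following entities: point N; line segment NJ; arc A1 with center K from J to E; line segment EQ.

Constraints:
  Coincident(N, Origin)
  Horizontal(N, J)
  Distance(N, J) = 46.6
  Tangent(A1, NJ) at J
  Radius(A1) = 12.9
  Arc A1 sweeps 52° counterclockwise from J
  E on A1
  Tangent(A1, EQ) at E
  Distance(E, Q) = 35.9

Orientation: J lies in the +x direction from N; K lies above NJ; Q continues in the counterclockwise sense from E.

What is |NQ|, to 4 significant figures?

85.59

N is at the origin; NJ is horizontal with |NJ| = 46.6 and J on the +x side, so J = (46.60, 0.000). A1 meets NJ tangentially, so KJ is at right angles to NJ, so K = J + (0, 12.9) = (46.60, 12.90). On A1, J sits at bearing -90° from K; a 52° counterclockwise sweep puts E at bearing -38°, so E = K + 12.9·(cos -38°, sin -38°) = (56.77, 4.958). Since A1 is tangent to EQ there, KE ⟂ EQ, so EQ runs along (−sin -38°, cos -38°); with |EQ| = 35.9, Q = (78.87, 33.25). Then |NQ| = |Q − N| = 85.59.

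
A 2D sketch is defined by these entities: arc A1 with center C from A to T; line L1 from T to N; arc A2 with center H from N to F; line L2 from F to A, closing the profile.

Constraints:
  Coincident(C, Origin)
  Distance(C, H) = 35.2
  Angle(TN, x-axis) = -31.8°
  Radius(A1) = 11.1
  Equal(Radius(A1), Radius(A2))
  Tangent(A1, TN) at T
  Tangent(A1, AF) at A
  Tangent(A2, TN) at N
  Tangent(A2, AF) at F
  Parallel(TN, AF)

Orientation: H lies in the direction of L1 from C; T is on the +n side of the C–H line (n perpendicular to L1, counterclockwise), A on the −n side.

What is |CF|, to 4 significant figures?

36.91

Tangency of A1 to both parallel lines with radius 11.1 puts T and A at C ± 11.1·n: T = (5.849, 9.434), A = (-5.849, -9.434). Equal radii place N and F the same way about H: N = H + 11.1·n = (35.77, -9.115), F = H − 11.1·n = (24.07, -27.98). Then |CF| = |F − C| = 36.91.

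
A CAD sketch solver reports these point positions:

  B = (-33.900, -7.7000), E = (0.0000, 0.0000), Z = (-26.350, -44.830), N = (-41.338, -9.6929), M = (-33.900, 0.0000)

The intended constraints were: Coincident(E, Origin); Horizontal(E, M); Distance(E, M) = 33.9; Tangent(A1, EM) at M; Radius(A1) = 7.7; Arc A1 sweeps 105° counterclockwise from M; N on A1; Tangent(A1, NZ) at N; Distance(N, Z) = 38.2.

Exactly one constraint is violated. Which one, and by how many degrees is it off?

Tangent(A1, NZ) at N — off by 8.10°.

E = (0.00, 0.00) ✓; E.y = 0.00, M.y = 0.00 ✓; |EM| = 33.90 ✓; ∠(BM, ME) = 90.00° ✓; |BM| = 7.700 ✓; bearing(B→N) − bearing(B→M) = 105.0° ✓; |BN| = 7.700 ✓; ∠(BN, NZ) = 81.90° ✗; |NZ| = 38.20 ✓.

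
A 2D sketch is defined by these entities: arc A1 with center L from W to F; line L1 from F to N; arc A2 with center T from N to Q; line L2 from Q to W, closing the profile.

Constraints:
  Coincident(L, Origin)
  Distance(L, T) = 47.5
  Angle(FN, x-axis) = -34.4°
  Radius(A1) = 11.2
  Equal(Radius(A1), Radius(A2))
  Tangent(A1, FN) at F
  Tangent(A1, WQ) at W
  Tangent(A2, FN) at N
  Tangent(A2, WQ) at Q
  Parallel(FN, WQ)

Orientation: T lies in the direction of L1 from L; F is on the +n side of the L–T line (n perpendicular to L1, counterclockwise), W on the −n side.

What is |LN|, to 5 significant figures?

48.803

The slot axis is L1's direction at -34.4°, so u = (cos -34.4°, sin -34.4°) = (0.82511, -0.56497) and n = (−sin -34.4°, cos -34.4°) = (0.56497, 0.82511). L is at the origin and T lies 47.5 along u from L, so T = 47.5·u = (39.193, -26.836). Tangency of A1 to both parallel lines with radius 11.2 puts F and W at L ± 11.2·n: F = (6.3276, 9.2413), W = (-6.3276, -9.2413). Equal radii place N and Q the same way about T: N = T + 11.2·n = (45.521, -17.595), Q = T − 11.2·n = (32.865, -36.077). Then |LN| = |N − L| = 48.803.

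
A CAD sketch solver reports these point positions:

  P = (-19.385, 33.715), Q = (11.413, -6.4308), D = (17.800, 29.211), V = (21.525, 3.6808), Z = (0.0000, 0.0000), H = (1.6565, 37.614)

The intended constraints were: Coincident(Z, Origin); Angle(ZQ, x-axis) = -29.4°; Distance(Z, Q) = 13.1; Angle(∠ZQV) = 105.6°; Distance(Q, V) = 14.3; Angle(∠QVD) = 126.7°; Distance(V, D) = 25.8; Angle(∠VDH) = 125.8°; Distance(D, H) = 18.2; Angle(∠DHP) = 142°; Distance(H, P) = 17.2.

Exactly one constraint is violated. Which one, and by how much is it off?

Distance(H, P) = 17.2 — off by 4.20.

Z = (0.00, 0.00) ✓; ZQ at -29.40° ✓; |ZQ| = 13.10 ✓; ∠ZQV = 105.6° ✓; |QV| = 14.30 ✓; ∠QVD = 126.7° ✓; |VD| = 25.80 ✓; ∠VDH = 125.8° ✓; |DH| = 18.20 ✓; ∠DHP = 142.0° ✓; |HP| = 21.40 ✗.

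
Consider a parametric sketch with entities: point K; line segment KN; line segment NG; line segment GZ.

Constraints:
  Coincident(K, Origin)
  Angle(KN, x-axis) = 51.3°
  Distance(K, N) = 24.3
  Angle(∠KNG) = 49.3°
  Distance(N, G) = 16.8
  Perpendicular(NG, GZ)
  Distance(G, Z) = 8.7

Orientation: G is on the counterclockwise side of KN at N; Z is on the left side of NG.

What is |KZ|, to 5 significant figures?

9.7694

K is at the origin; KN runs at 51.3° with length 24.3, so N = 24.3·(cos 51.3°, sin 51.3°) = (15.193, 18.964). ∠KNG = 49.3°, so NG runs at 51.3° + (180° − 49.3°) = 182.00° from the x-axis; with |NG| = 16.8, G = N + 16.8·(cos 182.00°, sin 182.00°) = (-1.5964, 18.378). NG ⟂ GZ; with |GZ| = 8.7 on the left of NG, Z = G + 8.7·(0.034899, -0.99939) = (-1.2927, 9.6834). Then |KZ| = |Z − K| = 9.7694.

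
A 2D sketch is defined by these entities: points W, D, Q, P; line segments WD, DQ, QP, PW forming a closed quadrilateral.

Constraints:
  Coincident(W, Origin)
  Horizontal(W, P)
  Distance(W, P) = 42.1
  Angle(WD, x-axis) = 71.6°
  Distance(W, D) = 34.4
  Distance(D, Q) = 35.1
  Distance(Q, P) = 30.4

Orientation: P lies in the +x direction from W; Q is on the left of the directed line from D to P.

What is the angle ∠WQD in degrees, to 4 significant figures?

37.37°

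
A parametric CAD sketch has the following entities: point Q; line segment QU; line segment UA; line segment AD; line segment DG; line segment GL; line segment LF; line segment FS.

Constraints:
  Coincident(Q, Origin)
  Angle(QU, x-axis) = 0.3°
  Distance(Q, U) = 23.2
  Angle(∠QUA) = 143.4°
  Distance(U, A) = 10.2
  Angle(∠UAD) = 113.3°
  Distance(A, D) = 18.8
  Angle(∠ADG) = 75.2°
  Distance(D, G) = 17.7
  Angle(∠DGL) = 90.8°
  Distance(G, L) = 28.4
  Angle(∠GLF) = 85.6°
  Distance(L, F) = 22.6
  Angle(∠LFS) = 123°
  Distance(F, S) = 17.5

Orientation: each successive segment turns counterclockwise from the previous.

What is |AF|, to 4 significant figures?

12.78

∠DGL = 90.8° gives GL at -62.40° from the x-axis; with |GL| = 28.4, L = (24.52, -9.068). ∠GLF = 85.6° gives LF at 32.00° from the x-axis; with |LF| = 22.6, F = (43.69, 2.908). Then |AF| = |F − A| = 12.78.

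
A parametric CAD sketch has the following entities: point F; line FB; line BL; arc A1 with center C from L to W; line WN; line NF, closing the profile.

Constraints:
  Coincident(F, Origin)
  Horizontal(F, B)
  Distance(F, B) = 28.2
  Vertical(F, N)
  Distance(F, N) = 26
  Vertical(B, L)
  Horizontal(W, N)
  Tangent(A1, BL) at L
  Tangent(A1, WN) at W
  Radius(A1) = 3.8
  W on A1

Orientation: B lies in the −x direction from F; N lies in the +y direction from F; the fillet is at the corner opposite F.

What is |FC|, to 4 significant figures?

32.99

F is at the origin; F and B share the same y with |FB| = 28.2 and B on the −x side, so B = (-28.20, 0.000). FN is vertical with |FN| = 26.0 and N on the +y side, so N = (0.000, 26.00). The virtual corner opposite F is at (-28.20, 26.00). The tangent condition forces CL to be normal to BL and since A1 is tangent to WN there, CW ⟂ WN, with radius 3.8, so the center C sits 3.8 in from both sides at C = (-24.40, 22.20). Then |FC| = |C − F| = 32.99.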